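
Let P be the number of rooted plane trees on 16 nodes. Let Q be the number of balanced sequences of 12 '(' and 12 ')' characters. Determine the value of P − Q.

9486833

Rooted ordered (plane) trees on m nodes have m−1 edges and are counted by C_{m−1}; m = 16 gives C_15. So P = C_15 = 9694845.
A balanced arrangement of 12 bracket pairs is a Dyck word of semilength 12, so the count is C_12. So Q = C_12 = 208012.
P − Q = 9694845 − 208012 = 9486833.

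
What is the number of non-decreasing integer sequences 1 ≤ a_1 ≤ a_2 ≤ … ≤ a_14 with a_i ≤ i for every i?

Weakly increasing sequences with a_i ≤ i biject with Dyck paths of semilength 14, so there are C_14.
C_14 = C_13 · 2(2·13+1)/(13+2) = 742900 · 54/15 = 2674440.

2674440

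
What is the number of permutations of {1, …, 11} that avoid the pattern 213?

58786

For any fixed pattern of length 3, the pattern-avoiding permutations of [11] number C_11.
C_11 = 58786.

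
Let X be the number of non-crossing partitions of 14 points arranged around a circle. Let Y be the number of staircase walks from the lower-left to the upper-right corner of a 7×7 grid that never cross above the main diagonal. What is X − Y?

2674011

The non-crossing partitions of [14] form a lattice of size C_14. So X = C_14 = 2674440.
Monotone paths in an n×n grid that stay weakly below the diagonal are counted by C_n; here n = 7. So Y = C_7 = 429.
X − Y = 2674440 − 429 = 2674011.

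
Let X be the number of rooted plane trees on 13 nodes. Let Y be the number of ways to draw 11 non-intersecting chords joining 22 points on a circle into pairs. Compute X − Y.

149226

Rooted ordered (plane) trees on m nodes have m−1 edges and are counted by C_{m−1}; m = 13 gives C_12. So X = C_12 = 208012.
Non-crossing perfect matchings of 2n points on a circle are counted by C_n; with 22 points, n = 11. So Y = C_11 = 58786.
X − Y = 208012 − 58786 = 149226.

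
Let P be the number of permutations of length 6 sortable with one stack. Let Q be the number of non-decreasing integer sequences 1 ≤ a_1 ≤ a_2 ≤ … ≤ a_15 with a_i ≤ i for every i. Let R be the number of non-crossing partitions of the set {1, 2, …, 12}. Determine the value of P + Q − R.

9486965

By Knuth's characterisation, the stack-sortable permutations of length 6 are the 231-avoiders, numbering C_6. So P = C_6 = 132.
Weakly increasing sequences with a_i ≤ i biject with Dyck paths of semilength 15, so there are C_15. So Q = C_15 = 9694845.
Non-crossing partitions of an n-element set are counted by C_n; here n = 12. So R = C_12 = 208012.
P + Q − R = 132 + 9694845 − 208012 = 9486965.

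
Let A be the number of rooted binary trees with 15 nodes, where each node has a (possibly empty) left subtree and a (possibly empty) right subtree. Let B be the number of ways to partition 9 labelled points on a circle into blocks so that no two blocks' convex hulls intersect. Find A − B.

9689983

Rooted binary trees with 15 nodes (each child slot possibly empty) number C_15. So A = C_15 = 9694845.
The non-crossing partitions of [9] form a lattice of size C_9. So B = C_9 = 4862.
A − B = 9694845 − 4862 = 9689983.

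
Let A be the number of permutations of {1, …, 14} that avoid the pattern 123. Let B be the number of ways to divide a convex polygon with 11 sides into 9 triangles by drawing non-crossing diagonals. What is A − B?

Permutations of [n] avoiding any single length-3 pattern are counted by C_n; here n = 14. So A = C_14 = 2674440.
A convex 11-gon is triangulated into 9 triangles, and the number of such triangulations is the Catalan number C_{11−2} = C_9. So B = C_9 = 4862.
A − B = 2674440 − 4862 = 2669578.

2669578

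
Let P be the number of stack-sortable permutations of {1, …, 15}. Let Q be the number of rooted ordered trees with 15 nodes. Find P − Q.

7020405

Stack-sortable permutations are exactly the 231-avoiding ones, counted by C_n; here n = 15. So P = C_15 = 9694845.
Rooted ordered (plane) trees on m nodes have m−1 edges and are counted by C_{m−1}; m = 15 gives C_14. So Q = C_14 = 2674440.
P − Q = 9694845 − 2674440 = 7020405.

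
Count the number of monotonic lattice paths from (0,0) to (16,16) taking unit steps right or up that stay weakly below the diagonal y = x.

35357670

Sub-diagonal monotone paths from (0,0) to (16,16) biject with Dyck paths of semilength 16, giving C_16.
C_16 = C(32,16)/17 = 601080390/17 = 35357670.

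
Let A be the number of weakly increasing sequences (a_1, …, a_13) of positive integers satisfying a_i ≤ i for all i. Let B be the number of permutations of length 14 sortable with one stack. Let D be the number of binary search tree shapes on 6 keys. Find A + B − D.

3417208

Such sub-staircase sequences of length n are counted by C_n; here n = 13. So A = C_13 = 742900.
By Knuth's characterisation, the stack-sortable permutations of length 14 are the 231-avoiders, numbering C_14. So B = C_14 = 2674440.
Rooted binary trees with 6 nodes (each child slot possibly empty) number C_6. So D = C_6 = 132.
A + B − D = 742900 + 2674440 − 132 = 3417208.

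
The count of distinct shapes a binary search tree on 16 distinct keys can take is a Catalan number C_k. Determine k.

16

There are C_n binary search tree shapes on n keys; with n = 16 that is C_16.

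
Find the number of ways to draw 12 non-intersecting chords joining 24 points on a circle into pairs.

208012

Non-crossing perfect matchings of 2n points on a circle are counted by C_n; with 24 points, n = 12.
C_12 = C(24,12)/13 = 2704156/13 = 208012.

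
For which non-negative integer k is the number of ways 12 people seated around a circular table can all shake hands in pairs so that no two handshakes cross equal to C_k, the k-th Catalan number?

With 12 = 2·6 people, non-crossing handshake pairings are non-crossing perfect matchings on a circle, counted by C_6.

6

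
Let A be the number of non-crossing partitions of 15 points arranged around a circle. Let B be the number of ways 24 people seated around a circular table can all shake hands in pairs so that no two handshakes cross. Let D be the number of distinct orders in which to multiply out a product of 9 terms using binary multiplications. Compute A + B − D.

9901427

Non-crossing partitions of an n-element set are counted by C_n; here n = 15. So A = C_15 = 9694845.
Non-crossing handshake pairings of 2n people are counted by C_n; 24 people gives n = 12. So B = C_12 = 208012.
Bracketing 9 factors into binary products is counted by C_{9−1} = C_8. So D = C_8 = 1430.
A + B − D = 9694845 + 208012 − 1430 = 9901427.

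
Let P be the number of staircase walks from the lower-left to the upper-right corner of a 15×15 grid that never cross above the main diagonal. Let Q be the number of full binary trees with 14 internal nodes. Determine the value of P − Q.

Sub-diagonal monotone paths from (0,0) to (15,15) biject with Dyck paths of semilength 15, giving C_15. So P = C_15 = 9694845.
Full binary trees with n internal nodes are counted by C_n; here n = 14. So Q = C_14 = 2674440.
P − Q = 9694845 − 2674440 = 7020405.

7020405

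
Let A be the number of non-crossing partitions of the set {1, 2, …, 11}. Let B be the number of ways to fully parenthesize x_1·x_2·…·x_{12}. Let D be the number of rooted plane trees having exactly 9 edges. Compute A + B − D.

The non-crossing partitions of [11] form a lattice of size C_11. So A = C_11 = 58786.
Parenthesizations of m factors correspond to full binary trees with m leaves, counted by C_{m−1}; m = 12 gives C_11. So B = C_11 = 58786.
Rooted ordered trees with n edges are counted by C_n; here n = 9. So D = C_9 = 4862.
A + B − D = 58786 + 58786 − 4862 = 112710.

112710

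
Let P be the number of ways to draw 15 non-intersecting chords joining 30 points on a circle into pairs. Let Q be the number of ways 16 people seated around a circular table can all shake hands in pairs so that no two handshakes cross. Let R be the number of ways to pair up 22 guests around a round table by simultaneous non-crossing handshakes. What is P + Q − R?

Non-crossing perfect matchings of 2n points on a circle are counted by C_n; with 30 points, n = 15. So P = C_15 = 9694845.
Non-crossing handshake pairings of 2n people are counted by C_n; 16 people gives n = 8. So Q = C_8 = 1430.
With 22 = 2·11 people, non-crossing handshake pairings are non-crossing perfect matchings on a circle, counted by C_11. So R = C_11 = 58786.
P + Q − R = 9694845 + 1430 − 58786 = 9637489.

9637489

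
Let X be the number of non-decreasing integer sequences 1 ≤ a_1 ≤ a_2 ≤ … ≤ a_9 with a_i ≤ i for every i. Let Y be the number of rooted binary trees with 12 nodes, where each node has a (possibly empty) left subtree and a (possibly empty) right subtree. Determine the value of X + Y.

212874

Such sub-staircase sequences of length n are counted by C_n; here n = 9. So X = C_9 = 4862.
There are C_n binary search tree shapes on n keys; with n = 12 that is C_12. So Y = C_12 = 208012.
X + Y = 4862 + 208012 = 212874.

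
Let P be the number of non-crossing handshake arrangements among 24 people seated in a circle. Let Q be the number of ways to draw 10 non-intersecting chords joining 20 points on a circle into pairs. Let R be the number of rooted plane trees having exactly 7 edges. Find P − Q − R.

With 24 = 2·12 people, non-crossing handshake pairings are non-crossing perfect matchings on a circle, counted by C_12. So P = C_12 = 208012.
Pairing 20 circle points by 10 non-crossing chords gives C_10 matchings. So Q = C_10 = 16796.
A rooted plane tree with 7 edges has 8 nodes, and the count is C_7. So R = C_7 = 429.
P − Q − R = 208012 − 16796 − 429 = 190787.

190787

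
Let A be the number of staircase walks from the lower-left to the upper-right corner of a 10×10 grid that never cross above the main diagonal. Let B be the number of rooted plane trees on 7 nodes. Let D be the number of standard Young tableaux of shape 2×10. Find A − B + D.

33460

Monotone paths in an n×n grid that stay weakly below the diagonal are counted by C_n; here n = 10. So A = C_10 = 16796.
A rooted plane tree on 7 nodes has 6 edges, and such trees are counted by C_6. So B = C_6 = 132.
By the hook-length formula (or a Dyck-path bijection), SYT of shape 2×10 number C_10. So D = C_10 = 16796.
A − B + D = 16796 − 132 + 16796 = 33460.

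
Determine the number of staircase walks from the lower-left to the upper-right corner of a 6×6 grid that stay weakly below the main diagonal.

132

Monotone paths in an n×n grid that stay weakly below the diagonal are counted by C_n; here n = 6.
C_6 = C_5 · 2(2·5+1)/(5+2) = 42 · 22/7 = 132.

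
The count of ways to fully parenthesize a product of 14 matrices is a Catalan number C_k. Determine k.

13

Bracketing 14 factors into binary products is counted by C_{14−1} = C_13.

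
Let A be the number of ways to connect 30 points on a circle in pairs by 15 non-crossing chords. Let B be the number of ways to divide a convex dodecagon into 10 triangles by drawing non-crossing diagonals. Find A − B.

Non-crossing perfect matchings of 2n points on a circle are counted by C_n; with 30 points, n = 15. So A = C_15 = 9694845.
Triangulations of a convex m-gon are counted by C_{m−2}; with m = 12 this is C_10. So B = C_10 = 16796.
A − B = 9694845 − 16796 = 9678049.

9678049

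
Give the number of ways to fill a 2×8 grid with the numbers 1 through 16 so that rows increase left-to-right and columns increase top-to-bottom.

1430

Standard Young tableaux of shape 2×n are counted by C_n; here n = 8.
C_8 = C(16,8)/9 = 12870/9 = 1430.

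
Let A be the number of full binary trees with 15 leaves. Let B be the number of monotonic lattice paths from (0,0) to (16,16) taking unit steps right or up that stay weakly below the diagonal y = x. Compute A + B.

38032110

A full binary tree with L leaves has L−1 internal nodes and is counted by C_{L−1}; L = 15 gives C_14. So A = C_14 = 2674440.
Monotone paths in an n×n grid that stay weakly below the diagonal are counted by C_n; here n = 16. So B = C_16 = 35357670.
A + B = 2674440 + 35357670 = 38032110.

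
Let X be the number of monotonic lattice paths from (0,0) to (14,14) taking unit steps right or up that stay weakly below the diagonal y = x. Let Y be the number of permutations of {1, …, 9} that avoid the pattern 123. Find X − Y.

2669578

Monotone paths in an n×n grid that stay weakly below the diagonal are counted by C_n; here n = 14. So X = C_14 = 2674440.
Permutations of [n] avoiding any single length-3 pattern are counted by C_n; here n = 9. So Y = C_9 = 4862.
X − Y = 2674440 − 4862 = 2669578.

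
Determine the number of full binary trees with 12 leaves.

Full binary trees with 12 leaves have 12−1 = 11 internal nodes, so there are C_11 of them.
C_11 = C(22,11)/12 = 705432/12 = 58786.

58786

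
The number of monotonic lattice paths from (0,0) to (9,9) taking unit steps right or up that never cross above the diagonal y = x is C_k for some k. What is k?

9

Sub-diagonal monotone paths from (0,0) to (9,9) biject with Dyck paths of semilength 9, giving C_9.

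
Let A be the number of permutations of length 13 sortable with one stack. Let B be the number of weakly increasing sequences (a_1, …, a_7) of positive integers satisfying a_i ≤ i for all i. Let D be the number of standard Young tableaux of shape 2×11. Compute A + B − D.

684543

Stack-sortable permutations are exactly the 231-avoiding ones, counted by C_n; here n = 13. So A = C_13 = 742900.
Such sub-staircase sequences of length n are counted by C_n; here n = 7. So B = C_7 = 429.
By the hook-length formula (or a Dyck-path bijection), SYT of shape 2×11 number C_11. So D = C_11 = 58786.
A + B − D = 742900 + 429 − 58786 = 684543.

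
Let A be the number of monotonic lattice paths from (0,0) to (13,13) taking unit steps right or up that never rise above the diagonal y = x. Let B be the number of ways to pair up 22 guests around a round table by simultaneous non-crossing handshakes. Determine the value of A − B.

684114

Monotone paths in an n×n grid that stay weakly below the diagonal are counted by C_n; here n = 13. So A = C_13 = 742900.
Non-crossing handshake pairings of 2n people are counted by C_n; 22 people gives n = 11. So B = C_11 = 58786.
A − B = 742900 − 58786 = 684114.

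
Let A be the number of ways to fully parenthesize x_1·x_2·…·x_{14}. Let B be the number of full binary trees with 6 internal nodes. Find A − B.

742768

Ways to associate a product of 14 factors correspond to binary trees on 14 leaves, so the count is C_13. So A = C_13 = 742900.
The number of full binary trees on 6 internal nodes is the Catalan number C_6. So B = C_6 = 132.
A − B = 742900 − 132 = 742768.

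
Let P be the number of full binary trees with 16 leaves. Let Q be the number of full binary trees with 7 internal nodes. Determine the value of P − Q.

9694416

Full binary trees with 16 leaves have 16−1 = 15 internal nodes, so there are C_15 of them. So P = C_15 = 9694845.
The number of full binary trees on 7 internal nodes is the Catalan number C_7. So Q = C_7 = 429.
P − Q = 9694845 − 429 = 9694416.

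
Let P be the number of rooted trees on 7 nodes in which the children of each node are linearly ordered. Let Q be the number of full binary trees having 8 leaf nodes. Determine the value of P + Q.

Rooted ordered (plane) trees on m nodes have m−1 edges and are counted by C_{m−1}; m = 7 gives C_6. So P = C_6 = 132.
Full binary trees with 8 leaves have 8−1 = 7 internal nodes, so there are C_7 of them. So Q = C_7 = 429.
P + Q = 132 + 429 = 561.

561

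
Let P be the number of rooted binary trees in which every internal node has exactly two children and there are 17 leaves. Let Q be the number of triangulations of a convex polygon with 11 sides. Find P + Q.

Full binary trees with 17 leaves have 17−1 = 16 internal nodes, so there are C_16 of them. So P = C_16 = 35357670.
The number of triangulations of an 11-gon is the Catalan number C_9 (index = sides − 2). So Q = C_9 = 4862.
P + Q = 35357670 + 4862 = 35362532.

35362532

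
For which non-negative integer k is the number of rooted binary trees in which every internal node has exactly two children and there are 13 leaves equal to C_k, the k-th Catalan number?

12

A full binary tree with L leaves has L−1 internal nodes and is counted by C_{L−1}; L = 13 gives C_12.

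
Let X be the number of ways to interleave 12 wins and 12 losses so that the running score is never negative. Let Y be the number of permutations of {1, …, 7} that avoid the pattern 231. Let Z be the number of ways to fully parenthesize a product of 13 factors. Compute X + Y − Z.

Ballot sequences with n votes each where one side never trails are Dyck words, counted by C_n; here n = 12. So X = C_12 = 208012.
For any fixed pattern of length 3, the pattern-avoiding permutations of [7] number C_7. So Y = C_7 = 429.
Bracketing 13 factors into binary products is counted by C_{13−1} = C_12. So Z = C_12 = 208012.
X + Y − Z = 208012 + 429 − 208012 = 429.

429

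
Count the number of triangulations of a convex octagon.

A convex 8-gon is triangulated into 6 triangles, and the number of such triangulations is the Catalan number C_{8−2} = C_6.
C_6 = C_5 · 2(2·5+1)/(5+2) = 42 · 22/7 = 132.

132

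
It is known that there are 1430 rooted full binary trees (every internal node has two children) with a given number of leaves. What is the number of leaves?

9

Full binary trees with L leaves are counted by C_{L−1}; 1430 = C_8.
So the index is 8, and the number of leaves is 8 + 1 = 9.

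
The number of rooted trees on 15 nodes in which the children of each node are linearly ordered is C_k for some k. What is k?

14

A rooted plane tree on 15 nodes has 14 edges, and such trees are counted by C_14.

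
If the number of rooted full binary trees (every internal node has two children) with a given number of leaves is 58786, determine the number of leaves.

Full binary trees with L leaves are counted by C_{L−1}. Since C_11 = 58786, the index is 11.
So the index is 11, and the number of leaves is 11 + 1 = 12.

12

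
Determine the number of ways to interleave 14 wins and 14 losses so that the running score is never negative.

Reading a vote for the leader as '(' and for the other as ')' turns such a sequence into a balanced string of 14 pairs, so the count is C_14.
C_14 = C(28,14)/15 = 40116600/15 = 2674440.

2674440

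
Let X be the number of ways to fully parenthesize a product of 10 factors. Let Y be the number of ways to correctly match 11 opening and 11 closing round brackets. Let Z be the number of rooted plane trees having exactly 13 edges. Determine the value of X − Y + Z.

Ways to associate a product of 10 factors correspond to binary trees on 10 leaves, so the count is C_9. So X = C_9 = 4862.
A balanced arrangement of 11 bracket pairs is a Dyck word of semilength 11, so the count is C_11. So Y = C_11 = 58786.
Rooted ordered trees with n edges are counted by C_n; here n = 13. So Z = C_13 = 742900.
X − Y + Z = 4862 − 58786 + 742900 = 688976.

688976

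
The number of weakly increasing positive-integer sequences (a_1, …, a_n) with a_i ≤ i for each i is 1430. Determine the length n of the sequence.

8

Such sub-staircase sequences of length n are counted by C_n. Since C_8 = 1430, the index is 8.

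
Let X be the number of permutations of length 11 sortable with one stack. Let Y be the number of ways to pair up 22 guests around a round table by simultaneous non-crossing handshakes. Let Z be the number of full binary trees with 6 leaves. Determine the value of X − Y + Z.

Stack-sortable permutations are exactly the 231-avoiding ones, counted by C_n; here n = 11. So X = C_11 = 58786.
With 22 = 2·11 people, non-crossing handshake pairings are non-crossing perfect matchings on a circle, counted by C_11. So Y = C_11 = 58786.
A full binary tree with L leaves has L−1 internal nodes and is counted by C_{L−1}; L = 6 gives C_5. So Z = C_5 = 42.
X − Y + Z = 58786 − 58786 + 42 = 42.

42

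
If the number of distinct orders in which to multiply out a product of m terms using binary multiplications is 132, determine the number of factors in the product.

Parenthesizations of m factors are counted by C_{m−1}. The Catalan number equal to 132 is C_6.
So the index is 6, and the number of factors is 6 + 1 = 7.

7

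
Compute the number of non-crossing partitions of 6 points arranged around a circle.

The non-crossing partitions of [6] form a lattice of size C_6.
C_6 = C(12,6)/7 = 924/7 = 132.

132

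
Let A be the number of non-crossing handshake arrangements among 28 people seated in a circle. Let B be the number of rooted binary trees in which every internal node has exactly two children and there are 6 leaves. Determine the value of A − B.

Non-crossing handshake pairings of 2n people are counted by C_n; 28 people gives n = 14. So A = C_14 = 2674440.
Full binary trees with 6 leaves have 6−1 = 5 internal nodes, so there are C_5 of them. So B = C_5 = 42.
A − B = 2674440 − 42 = 2674398.

2674398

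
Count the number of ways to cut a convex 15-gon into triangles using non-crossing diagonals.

742900

Triangulations of a convex m-gon are counted by C_{m−2}; with m = 15 this is C_13.
C_13 = C_12 · 2(2·12+1)/(12+2) = 208012 · 50/14 = 742900.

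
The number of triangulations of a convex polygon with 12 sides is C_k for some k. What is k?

10

The number of triangulations of a 12-gon is the Catalan number C_10 (index = sides − 2).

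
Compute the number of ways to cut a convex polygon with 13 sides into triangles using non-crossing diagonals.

A convex 13-gon is triangulated into 11 triangles, and the number of such triangulations is the Catalan number C_{13−2} = C_11.
C_11 = 58786.

58786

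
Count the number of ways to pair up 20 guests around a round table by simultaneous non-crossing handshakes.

16796

With 20 = 2·10 people, non-crossing handshake pairings are non-crossing perfect matchings on a circle, counted by C_10.
C_10 = C(20,10)/11 = 184756/11 = 16796.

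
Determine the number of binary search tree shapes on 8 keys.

Binary trees (left/right distinguished) on n nodes are counted by C_n; here n = 8.
C_8 = C_7 · 2(2·7+1)/(7+2) = 429 · 30/9 = 1430.

1430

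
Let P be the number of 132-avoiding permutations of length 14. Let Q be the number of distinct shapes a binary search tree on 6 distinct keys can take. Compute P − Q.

For any fixed pattern of length 3, the pattern-avoiding permutations of [14] number C_14. So P = C_14 = 2674440.
Binary trees (left/right distinguished) on n nodes are counted by C_n; here n = 6. So Q = C_6 = 132.
P − Q = 2674440 − 132 = 2674308.

2674308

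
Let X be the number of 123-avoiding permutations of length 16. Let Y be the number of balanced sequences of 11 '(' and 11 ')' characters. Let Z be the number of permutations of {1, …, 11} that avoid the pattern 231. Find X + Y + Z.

35475242

For any fixed pattern of length 3, the pattern-avoiding permutations of [16] number C_16. So X = C_16 = 35357670.
With 11 pairs the number of balanced bracket strings is the Catalan number C_11. So Y = C_11 = 58786.
Permutations of [n] avoiding any single length-3 pattern are counted by C_n; here n = 11. So Z = C_11 = 58786.
X + Y + Z = 35357670 + 58786 + 58786 = 35475242.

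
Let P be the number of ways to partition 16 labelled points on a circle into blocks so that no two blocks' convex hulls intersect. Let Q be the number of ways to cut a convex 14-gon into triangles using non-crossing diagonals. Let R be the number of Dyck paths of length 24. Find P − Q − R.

34941646

Non-crossing partitions of an n-element set are counted by C_n; here n = 16. So P = C_16 = 35357670.
Triangulations of a convex m-gon are counted by C_{m−2}; with m = 14 this is C_12. So Q = C_12 = 208012.
Dyck paths of semilength n (length 2n) are counted by C_n; here n = 12. So R = C_12 = 208012.
P − Q − R = 35357670 − 208012 − 208012 = 34941646.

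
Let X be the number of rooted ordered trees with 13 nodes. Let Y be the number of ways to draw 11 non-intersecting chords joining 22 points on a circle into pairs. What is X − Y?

A rooted plane tree on 13 nodes has 12 edges, and such trees are counted by C_12. So X = C_12 = 208012.
Non-crossing perfect matchings of 2n points on a circle are counted by C_n; with 22 points, n = 11. So Y = C_11 = 58786.
X − Y = 208012 − 58786 = 149226.

149226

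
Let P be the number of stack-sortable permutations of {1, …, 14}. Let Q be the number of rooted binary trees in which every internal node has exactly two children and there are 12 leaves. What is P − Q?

Stack-sortable permutations are exactly the 231-avoiding ones, counted by C_n; here n = 14. So P = C_14 = 2674440.
Full binary trees with 12 leaves have 12−1 = 11 internal nodes, so there are C_11 of them. So Q = C_11 = 58786.
P − Q = 2674440 − 58786 = 2615654.

2615654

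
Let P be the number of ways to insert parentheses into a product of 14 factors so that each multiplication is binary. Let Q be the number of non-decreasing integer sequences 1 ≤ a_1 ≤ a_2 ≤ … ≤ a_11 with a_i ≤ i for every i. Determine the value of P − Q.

Parenthesizations of m factors correspond to full binary trees with m leaves, counted by C_{m−1}; m = 14 gives C_13. So P = C_13 = 742900.
Weakly increasing sequences with a_i ≤ i biject with Dyck paths of semilength 11, so there are C_11. So Q = C_11 = 58786.
P − Q = 742900 − 58786 = 684114.

684114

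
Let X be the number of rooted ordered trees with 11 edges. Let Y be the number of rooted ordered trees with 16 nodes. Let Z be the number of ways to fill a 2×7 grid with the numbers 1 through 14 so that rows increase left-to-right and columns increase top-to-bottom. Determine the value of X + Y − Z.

A rooted plane tree with 11 edges has 12 nodes, and the count is C_11. So X = C_11 = 58786.
A rooted plane tree on 16 nodes has 15 edges, and such trees are counted by C_15. So Y = C_15 = 9694845.
By the hook-length formula (or a Dyck-path bijection), SYT of shape 2×7 number C_7. So Z = C_7 = 429.
X + Y − Z = 58786 + 9694845 − 429 = 9753202.

9753202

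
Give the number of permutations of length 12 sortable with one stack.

208012

By Knuth's characterisation, the stack-sortable permutations of length 12 are the 231-avoiders, numbering C_12.
C_12 = C_11 · 2(2·11+1)/(11+2) = 58786 · 46/13 = 208012.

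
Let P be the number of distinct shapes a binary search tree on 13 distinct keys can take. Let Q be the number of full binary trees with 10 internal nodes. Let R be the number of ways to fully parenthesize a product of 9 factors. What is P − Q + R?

There are C_n binary search tree shapes on n keys; with n = 13 that is C_13. So P = C_13 = 742900.
The number of full binary trees on 10 internal nodes is the Catalan number C_10. So Q = C_10 = 16796.
Ways to associate a product of 9 factors correspond to binary trees on 9 leaves, so the count is C_8. So R = C_8 = 1430.
P − Q + R = 742900 − 16796 + 1430 = 727534.

727534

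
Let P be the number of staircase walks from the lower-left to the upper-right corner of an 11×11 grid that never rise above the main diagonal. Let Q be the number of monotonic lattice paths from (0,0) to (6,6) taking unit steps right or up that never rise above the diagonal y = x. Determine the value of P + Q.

Sub-diagonal monotone paths from (0,0) to (11,11) biject with Dyck paths of semilength 11, giving C_11. So P = C_11 = 58786.
Monotone paths in an n×n grid that stay weakly below the diagonal are counted by C_n; here n = 6. So Q = C_6 = 132.
P + Q = 58786 + 132 = 58918.

58918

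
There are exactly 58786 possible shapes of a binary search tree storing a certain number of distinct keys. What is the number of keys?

Binary search tree shapes on n keys are counted by C_n. The Catalan number equal to 58786 is C_11.

11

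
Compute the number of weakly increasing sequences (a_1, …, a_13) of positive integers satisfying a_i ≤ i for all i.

742900

Weakly increasing sequences with a_i ≤ i biject with Dyck paths of semilength 13, so there are C_13.
C_13 = 742900.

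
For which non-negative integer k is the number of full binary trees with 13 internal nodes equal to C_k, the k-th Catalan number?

The number of full binary trees on 13 internal nodes is the Catalan number C_13.

13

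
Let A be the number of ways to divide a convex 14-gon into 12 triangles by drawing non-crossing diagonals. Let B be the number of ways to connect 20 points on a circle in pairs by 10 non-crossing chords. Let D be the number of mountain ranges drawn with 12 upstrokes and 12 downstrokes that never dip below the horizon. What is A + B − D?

The number of triangulations of a 14-gon is the Catalan number C_12 (index = sides − 2). So A = C_12 = 208012.
Non-crossing perfect matchings of 2n points on a circle are counted by C_n; with 20 points, n = 10. So B = C_10 = 16796.
A Dyck path with 12 up-steps and 12 down-steps has semilength 12, so there are C_12 of them. So D = C_12 = 208012.
A + B − D = 208012 + 16796 − 208012 = 16796.

16796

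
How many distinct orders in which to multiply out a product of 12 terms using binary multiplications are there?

Bracketing 12 factors into binary products is counted by C_{12−1} = C_11.
C_11 = C(22,11)/12 = 705432/12 = 58786.

58786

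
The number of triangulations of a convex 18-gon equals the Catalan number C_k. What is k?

A convex 18-gon is triangulated into 16 triangles, and the number of such triangulations is the Catalan number C_{18−2} = C_16.

16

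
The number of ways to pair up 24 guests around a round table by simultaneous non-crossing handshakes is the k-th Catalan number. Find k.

With 24 = 2·12 people, non-crossing handshake pairings are non-crossing perfect matchings on a circle, counted by C_12.

12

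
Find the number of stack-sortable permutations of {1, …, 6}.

By Knuth's characterisation, the stack-sortable permutations of length 6 are the 231-avoiders, numbering C_6.
C_6 = 132.

132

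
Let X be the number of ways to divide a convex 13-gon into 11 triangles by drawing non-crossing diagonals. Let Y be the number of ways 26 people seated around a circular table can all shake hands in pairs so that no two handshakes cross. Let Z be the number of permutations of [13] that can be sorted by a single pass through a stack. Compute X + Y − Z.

58786

The number of triangulations of a 13-gon is the Catalan number C_11 (index = sides − 2). So X = C_11 = 58786.
Non-crossing handshake pairings of 2n people are counted by C_n; 26 people gives n = 13. So Y = C_13 = 742900.
By Knuth's characterisation, the stack-sortable permutations of length 13 are the 231-avoiders, numbering C_13. So Z = C_13 = 742900.
X + Y − Z = 58786 + 742900 − 742900 = 58786.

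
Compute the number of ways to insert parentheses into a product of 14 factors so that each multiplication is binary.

742900

Ways to associate a product of 14 factors correspond to binary trees on 14 leaves, so the count is C_13.
C_13 = C_12 · 2(2·12+1)/(12+2) = 208012 · 50/14 = 742900.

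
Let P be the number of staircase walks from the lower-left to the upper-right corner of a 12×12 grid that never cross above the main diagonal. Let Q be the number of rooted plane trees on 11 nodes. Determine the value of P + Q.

Sub-diagonal monotone paths from (0,0) to (12,12) biject with Dyck paths of semilength 12, giving C_12. So P = C_12 = 208012.
A rooted plane tree on 11 nodes has 10 edges, and such trees are counted by C_10. So Q = C_10 = 16796.
P + Q = 208012 + 16796 = 224808.

224808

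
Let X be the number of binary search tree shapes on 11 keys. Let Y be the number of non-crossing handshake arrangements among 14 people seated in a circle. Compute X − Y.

Rooted binary trees with 11 nodes (each child slot possibly empty) number C_11. So X = C_11 = 58786.
Non-crossing handshake pairings of 2n people are counted by C_n; 14 people gives n = 7. So Y = C_7 = 429.
X − Y = 58786 − 429 = 58357.

58357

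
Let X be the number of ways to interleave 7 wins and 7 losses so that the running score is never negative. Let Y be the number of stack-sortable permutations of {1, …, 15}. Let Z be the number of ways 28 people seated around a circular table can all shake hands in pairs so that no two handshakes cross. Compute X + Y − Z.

Reading a vote for the leader as '(' and for the other as ')' turns such a sequence into a balanced string of 7 pairs, so the count is C_7. So X = C_7 = 429.
Stack-sortable permutations are exactly the 231-avoiding ones, counted by C_n; here n = 15. So Y = C_15 = 9694845.
With 28 = 2·14 people, non-crossing handshake pairings are non-crossing perfect matchings on a circle, counted by C_14. So Z = C_14 = 2674440.
X + Y − Z = 429 + 9694845 − 2674440 = 7020834.

7020834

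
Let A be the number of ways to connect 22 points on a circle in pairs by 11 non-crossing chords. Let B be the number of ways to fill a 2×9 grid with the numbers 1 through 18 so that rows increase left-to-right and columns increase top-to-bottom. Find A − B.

Non-crossing perfect matchings of 2n points on a circle are counted by C_n; with 22 points, n = 11. So A = C_11 = 58786.
Standard Young tableaux of shape 2×n are counted by C_n; here n = 9. So B = C_9 = 4862.
A − B = 58786 − 4862 = 53924.

53924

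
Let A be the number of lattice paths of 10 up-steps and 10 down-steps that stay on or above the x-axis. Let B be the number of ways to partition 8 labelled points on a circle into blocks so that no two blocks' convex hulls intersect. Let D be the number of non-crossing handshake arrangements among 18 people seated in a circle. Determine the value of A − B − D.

A Dyck path with 10 up-steps and 10 down-steps has semilength 10, so there are C_10 of them. So A = C_10 = 16796.
Non-crossing partitions of an n-element set are counted by C_n; here n = 8. So B = C_8 = 1430.
With 18 = 2·9 people, non-crossing handshake pairings are non-crossing perfect matchings on a circle, counted by C_9. So D = C_9 = 4862.
A − B − D = 16796 − 1430 − 4862 = 10504.

10504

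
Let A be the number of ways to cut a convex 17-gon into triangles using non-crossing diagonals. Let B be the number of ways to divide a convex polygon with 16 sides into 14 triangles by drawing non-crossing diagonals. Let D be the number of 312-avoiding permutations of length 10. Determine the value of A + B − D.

12352489

A convex 17-gon is triangulated into 15 triangles, and the number of such triangulations is the Catalan number C_{17−2} = C_15. So A = C_15 = 9694845.
A convex 16-gon is triangulated into 14 triangles, and the number of such triangulations is the Catalan number C_{16−2} = C_14. So B = C_14 = 2674440.
For any fixed pattern of length 3, the pattern-avoiding permutations of [10] number C_10. So D = C_10 = 16796.
A + B − D = 9694845 + 2674440 − 16796 = 12352489.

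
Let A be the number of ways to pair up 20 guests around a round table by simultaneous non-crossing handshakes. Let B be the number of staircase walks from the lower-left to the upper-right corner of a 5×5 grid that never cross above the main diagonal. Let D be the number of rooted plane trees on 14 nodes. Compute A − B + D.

Non-crossing handshake pairings of 2n people are counted by C_n; 20 people gives n = 10. So A = C_10 = 16796.
Sub-diagonal monotone paths from (0,0) to (5,5) biject with Dyck paths of semilength 5, giving C_5. So B = C_5 = 42.
Rooted ordered (plane) trees on m nodes have m−1 edges and are counted by C_{m−1}; m = 14 gives C_13. So D = C_13 = 742900.
A − B + D = 16796 − 42 + 742900 = 759654.

759654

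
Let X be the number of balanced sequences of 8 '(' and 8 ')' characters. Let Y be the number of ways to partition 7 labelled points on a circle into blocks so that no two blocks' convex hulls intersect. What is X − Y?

1001

Balanced strings of n pairs of brackets are counted by C_n; here n = 8. So X = C_8 = 1430.
The non-crossing partitions of [7] form a lattice of size C_7. So Y = C_7 = 429.
X − Y = 1430 − 429 = 1001.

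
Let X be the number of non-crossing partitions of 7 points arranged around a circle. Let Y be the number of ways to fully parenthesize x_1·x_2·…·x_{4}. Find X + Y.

Non-crossing partitions of an n-element set are counted by C_n; here n = 7. So X = C_7 = 429.
Parenthesizations of m factors correspond to full binary trees with m leaves, counted by C_{m−1}; m = 4 gives C_3. So Y = C_3 = 5.
X + Y = 429 + 5 = 434.

434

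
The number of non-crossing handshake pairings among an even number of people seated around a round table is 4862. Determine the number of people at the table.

18

Non-crossing handshake pairings of 2n people are counted by C_n; 4862 = C_9.
So n = 9, and there are 2n = 18 people.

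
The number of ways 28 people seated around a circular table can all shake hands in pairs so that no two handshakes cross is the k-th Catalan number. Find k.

14

With 28 = 2·14 people, non-crossing handshake pairings are non-crossing perfect matchings on a circle, counted by C_14.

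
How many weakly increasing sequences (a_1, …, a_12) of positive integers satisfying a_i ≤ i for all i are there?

208012

Such sub-staircase sequences of length n are counted by C_n; here n = 12.
C_12 = C(24,12)/13 = 2704156/13 = 208012.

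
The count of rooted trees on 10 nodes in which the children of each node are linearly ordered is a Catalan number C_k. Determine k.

A rooted plane tree on 10 nodes has 9 edges, and such trees are counted by C_9.

9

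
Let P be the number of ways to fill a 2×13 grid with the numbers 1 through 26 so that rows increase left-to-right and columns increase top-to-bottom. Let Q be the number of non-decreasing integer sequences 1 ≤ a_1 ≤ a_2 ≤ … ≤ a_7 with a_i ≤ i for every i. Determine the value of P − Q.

Standard Young tableaux of shape 2×n are counted by C_n; here n = 13. So P = C_13 = 742900.
Weakly increasing sequences with a_i ≤ i biject with Dyck paths of semilength 7, so there are C_7. So Q = C_7 = 429.
P − Q = 742900 − 429 = 742471.

742471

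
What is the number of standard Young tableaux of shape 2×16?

By the hook-length formula (or a Dyck-path bijection), SYT of shape 2×16 number C_16.
C_16 = C(32,16)/17 = 601080390/17 = 35357670.

35357670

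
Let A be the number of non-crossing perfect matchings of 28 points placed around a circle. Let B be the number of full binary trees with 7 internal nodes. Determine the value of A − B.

2674011

Pairing 28 circle points by 14 non-crossing chords gives C_14 matchings. So A = C_14 = 2674440.
The number of full binary trees on 7 internal nodes is the Catalan number C_7. So B = C_7 = 429.
A − B = 2674440 − 429 = 2674011.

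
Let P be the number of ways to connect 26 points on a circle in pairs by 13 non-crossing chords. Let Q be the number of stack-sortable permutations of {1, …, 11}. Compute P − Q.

684114

Pairing 26 circle points by 13 non-crossing chords gives C_13 matchings. So P = C_13 = 742900.
Stack-sortable permutations are exactly the 231-avoiding ones, counted by C_n; here n = 11. So Q = C_11 = 58786.
P − Q = 742900 − 58786 = 684114.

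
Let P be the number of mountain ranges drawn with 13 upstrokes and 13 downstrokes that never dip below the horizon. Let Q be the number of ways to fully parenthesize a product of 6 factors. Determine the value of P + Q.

742942

Paths of 13 up- and 13 down-steps that never dip below the axis are Dyck paths; their count is C_13. So P = C_13 = 742900.
Parenthesizations of m factors correspond to full binary trees with m leaves, counted by C_{m−1}; m = 6 gives C_5. So Q = C_5 = 42.
P + Q = 742900 + 42 = 742942.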